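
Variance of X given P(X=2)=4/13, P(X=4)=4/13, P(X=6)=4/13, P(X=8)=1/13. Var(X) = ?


E[X] = 56/13, E[X^2] = 288/13
Var(X) = E[X^2] - (E[X])^2 = 288/13 - (56/13)^2 = 608/169

608/169


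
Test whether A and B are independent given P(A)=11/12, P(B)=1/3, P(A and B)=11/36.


P(A)*P(B) = 11/12*1/3 = 11/36
P(A∩B) = 11/36, which equals P(A)P(B), so independent

Yes, A and B are independent


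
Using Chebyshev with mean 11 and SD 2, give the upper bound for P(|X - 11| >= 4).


k = 4/2 = 2
Chebyshev: P(|X-mu| >= k*sigma) <= 1/k^2 = 1/2^2 = 1/4

1/4


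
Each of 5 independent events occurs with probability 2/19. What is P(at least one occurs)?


P(at least one) = 1 - P(none)
P(none) = (1 - 2/19)^5 = (17/19)^5 = 1419857/2476099
P(at least one) = 1 - 1419857/2476099 = 1056242/2476099

1056242/2476099


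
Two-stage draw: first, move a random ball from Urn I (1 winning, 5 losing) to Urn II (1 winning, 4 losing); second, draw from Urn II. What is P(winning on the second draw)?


P(transfer winning) = 1/6; P(transfer losing) = 5/6
If winning transferred: Urn II has 2 winning of 6, so P(winning|winning moved) = 1/3
If losing transferred: Urn II has 1 winning of 6, so P(winning|losing moved) = 1/6
By total probability: P(winning) = 1/6*1/3 + 5/6*1/6 = 7/36

7/36


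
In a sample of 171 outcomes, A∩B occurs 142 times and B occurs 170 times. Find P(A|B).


P(A|B) = P(A∩B)/P(B) = (142/171)/(170/171) = 142/170 = 71/85

71/85


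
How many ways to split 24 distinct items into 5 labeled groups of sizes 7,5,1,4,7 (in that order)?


24! = 620448401733239439360000
Denominator: 7!=5040 * 5!=120 * 1!=1 * 4!=24 * 7!=5040
Coefficient = 620448401733239439360000 / 73156608000 = 8481098545920

8481098545920


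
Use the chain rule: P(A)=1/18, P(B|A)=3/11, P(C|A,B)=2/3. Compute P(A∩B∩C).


P(A∩B∩C) = P(A) * P(B|A) * P(C|A∩B)
= 1/18 * 3/11 * 2/3
= 1/66 * 2/3 = 1/99

1/99


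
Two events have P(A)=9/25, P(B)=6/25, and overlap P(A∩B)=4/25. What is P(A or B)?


P(A∪B) = P(A) + P(B) - P(A∩B)
= 9/25 + 6/25 - 4/25 = 11/25

11/25


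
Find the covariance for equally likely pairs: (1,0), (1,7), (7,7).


E[X]=3, E[Y]=14/3, E[XY]=56/3
Cov(X,Y) = E[XY] - E[X]E[Y] = 56/3 - 3*14/3 = 14/3

14/3


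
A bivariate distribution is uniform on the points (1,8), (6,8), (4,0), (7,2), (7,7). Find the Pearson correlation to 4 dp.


Cov(X,Y) = -1.2000, Var(X) = 5.2000, Var(Y) = 11.2000
rho = Cov/(sqrt(VarX)*sqrt(VarY)) = -0.1572

-0.1572


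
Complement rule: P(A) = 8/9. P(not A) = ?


P(A') = 1 - P(A) = 1 - 8/9 = 1/9

1/9


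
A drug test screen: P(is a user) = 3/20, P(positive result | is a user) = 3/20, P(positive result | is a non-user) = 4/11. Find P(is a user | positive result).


P(A) = P(A|B)P(B) + P(A|B')P(B') = 3/20*3/20 + 4/11*17/20 = 1459/4400
P(B|A) = P(A|B)P(B)/P(A) = (9/400)/(1459/4400) = 99/1459

99/1459


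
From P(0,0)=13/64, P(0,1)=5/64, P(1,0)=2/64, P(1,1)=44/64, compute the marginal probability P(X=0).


P(X=0) = P(0,0)+P(0,1) = 13/64 + 5/64 = 18/64 = 9/32

9/32


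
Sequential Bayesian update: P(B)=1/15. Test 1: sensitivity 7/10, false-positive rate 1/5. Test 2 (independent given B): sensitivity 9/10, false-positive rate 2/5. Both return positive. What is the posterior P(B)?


After test 1: P(+) = 7/10*1/15 + 1/5*14/15 = 7/30
P(B|+) = (7/150)/(7/30) = 1/5
After test 2 (use post1 as new prior): P(+) = 9/10*1/5 + 2/5*4/5 = 1/2
P(B|+,+) = (9/50)/(1/2) = 9/25

9/25


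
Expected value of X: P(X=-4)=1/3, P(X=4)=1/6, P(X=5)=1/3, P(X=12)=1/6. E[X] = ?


E[X] = sum(x * P(x))
= -4*1/3 + 4*1/6 + 5*1/3 + 12*1/6
= 3

3


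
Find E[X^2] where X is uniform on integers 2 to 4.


E[X^2] = (1/3) * sum(x^2 for x=2..4)
= 29/3

29/3


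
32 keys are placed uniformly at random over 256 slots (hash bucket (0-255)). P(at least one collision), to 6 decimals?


P(all different) = prod((256-i)/256 for i=0..31) = 0.132357
P(at least one match) = 1 - 0.132357 = 0.867643

0.867643


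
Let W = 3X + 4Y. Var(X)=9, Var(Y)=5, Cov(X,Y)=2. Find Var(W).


Var(3X + 4Y) = 3^2*Var(X) + 4^2*Var(Y) + 2*3*4*Cov(X,Y)
= 9*9 + 16*5 + 24*2
= 81 + 80 + 48 = 209

209


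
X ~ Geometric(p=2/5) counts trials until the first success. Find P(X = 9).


P(X=9) = (1-p)^8 * p = (3/5)^8 * 2/5
= 6561/390625 * 2/5 = 13122/1953125

13122/1953125


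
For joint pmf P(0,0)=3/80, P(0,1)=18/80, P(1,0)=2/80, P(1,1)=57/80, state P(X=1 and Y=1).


Read from table: P(X=1, Y=1) = 57/80

57/80


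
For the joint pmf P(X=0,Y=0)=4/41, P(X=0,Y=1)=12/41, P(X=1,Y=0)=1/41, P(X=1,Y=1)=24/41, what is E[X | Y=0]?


P(Y=0) = 5/41
E[X|Y=0] = (0*4 + 1*1)/5 = 1/5

1/5


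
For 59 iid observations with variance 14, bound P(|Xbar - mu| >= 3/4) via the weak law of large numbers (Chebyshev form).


Var(Xbar) = Var(X)/n = 14/59
Chebyshev: P(|Xbar-mu| >= 3/4) <= Var(Xbar)/(3/4)^2 = (14/59)/(9/16) = 224/531

224/531


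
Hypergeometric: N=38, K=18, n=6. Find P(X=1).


P(X=1) = C(18,1)*C(20,5) / C(38,6)
= 18*15504 / 2760681
= 279072/2760681 = 288/2849

288/2849


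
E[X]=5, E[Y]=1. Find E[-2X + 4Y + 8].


E[-2X + 4Y + 8] = -2*E[X] + 4*E[Y] + 8
= (-2)*(5) + (4)*(1) + (8)
= -10 + 4 + 8 = 2

2


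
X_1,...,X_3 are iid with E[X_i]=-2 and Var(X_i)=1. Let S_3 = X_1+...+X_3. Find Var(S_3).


By independence, Var(S_n) = n*Var(X_1) = 3*1 = 3

3


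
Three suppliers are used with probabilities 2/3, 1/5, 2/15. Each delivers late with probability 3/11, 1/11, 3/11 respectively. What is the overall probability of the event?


P(A) = P(A|B1)P(B1) + P(A|B2)P(B2) + P(A|B3)P(B3)
= 3/11*2/3 + 1/11*1/5 + 3/11*2/15
= 2/11 + 1/55 + 2/55 = 13/55

13/55


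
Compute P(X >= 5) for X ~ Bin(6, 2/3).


P(X>=5) = P(X=5) + P(X=6)
= 64/243 + 64/729
= 256/729

256/729


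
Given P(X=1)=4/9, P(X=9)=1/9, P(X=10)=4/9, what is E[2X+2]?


E[2X+2] = sum(g(x)*P(x))
= 4*4/9 + 20*1/9 + 22*4/9
= 124/9

124/9


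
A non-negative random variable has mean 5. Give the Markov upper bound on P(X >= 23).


Markov: P(X >= a) <= E[X]/a
P(X >= 23) <= 5/23

5/23


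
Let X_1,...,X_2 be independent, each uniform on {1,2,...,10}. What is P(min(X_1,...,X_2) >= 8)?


P(min >= 8) = P(all X_i >= 8) = (P(X_1 >= 8))^2
= (3/10)^2 = 9/100

9/100


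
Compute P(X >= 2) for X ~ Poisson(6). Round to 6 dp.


P(X>=2) = 1 - P(X<=1) = 1 - (e^(-6)*6^0/0! + e^(-6)*6^1/1!)
≈ 1 - (0.0024787522 + 0.0148725131)
= 1 - 0.0173512653 = 0.9826487347
≈ 0.982649

0.982649


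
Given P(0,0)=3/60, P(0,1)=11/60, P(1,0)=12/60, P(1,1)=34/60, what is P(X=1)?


P(X=1) = P(1,0)+P(1,1) = 12/60 + 34/60 = 46/60 = 23/30

23/30


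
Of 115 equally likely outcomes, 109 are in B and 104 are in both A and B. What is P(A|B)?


P(A|B) = P(A∩B)/P(B) = (104/115)/(109/115) = 104/109

104/109


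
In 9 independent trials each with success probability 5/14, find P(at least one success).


P(at least one) = 1 - P(none)
P(none) = (1 - 5/14)^9 = (9/14)^9 = 387420489/20661046784
P(at least one) = 1 - 387420489/20661046784 = 20273626295/20661046784

20273626295/20661046784


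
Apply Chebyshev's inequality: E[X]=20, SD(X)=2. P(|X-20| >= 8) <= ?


k = 8/2 = 4
Chebyshev: P(|X-mu| >= k*sigma) <= 1/k^2 = 1/4^2 = 1/16

1/16


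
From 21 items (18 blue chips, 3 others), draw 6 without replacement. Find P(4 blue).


P(X=4) = C(18,4)*C(3,2) / C(21,6)
= 3060*3 / 54264
= 9180/54264 = 45/266

45/266


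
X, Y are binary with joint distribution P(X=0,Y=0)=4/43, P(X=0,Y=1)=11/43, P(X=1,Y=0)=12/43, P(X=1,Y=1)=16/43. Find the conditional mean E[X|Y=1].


P(Y=1) = 27/43
E[X|Y=1] = (0*11 + 1*16)/27 = 16/27

16/27


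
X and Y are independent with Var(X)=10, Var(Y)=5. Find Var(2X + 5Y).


Independence => Cov(X,Y)=0
Var(2X + 5Y) = 2^2*Var(X) + 5^2*Var(Y)
= 4*10 + 25*5 = 165

165


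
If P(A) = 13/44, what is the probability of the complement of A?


P(A') = 1 - P(A) = 1 - 13/44 = 31/44

31/44


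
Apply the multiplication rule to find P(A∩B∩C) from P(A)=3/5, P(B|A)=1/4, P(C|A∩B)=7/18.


P(A∩B∩C) = P(A) * P(B|A) * P(C|A∩B)
= 3/5 * 1/4 * 7/18
= 3/20 * 7/18 = 7/120

7/120


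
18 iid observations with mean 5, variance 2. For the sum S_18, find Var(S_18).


By independence, Var(S_n) = n*Var(X_1) = 18*2 = 36

36


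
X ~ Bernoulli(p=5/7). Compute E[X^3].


For Bernoulli: X in {0,1}
E[X^3] = 0^3*(1-5/7) + 1^3*5/7 = 5/7

5/7


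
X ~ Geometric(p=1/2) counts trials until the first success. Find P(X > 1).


P(X > 1) = P(first 1 trials all fail) = (1-p)^1 = (1/2)^1 = 1/2

1/2


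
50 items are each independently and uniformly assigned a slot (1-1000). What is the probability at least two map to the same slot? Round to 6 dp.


P(all different) = prod((1000-i)/1000 for i=0..49) = 0.287731
P(at least one match) = 1 - 0.287731 = 0.712269

0.712269


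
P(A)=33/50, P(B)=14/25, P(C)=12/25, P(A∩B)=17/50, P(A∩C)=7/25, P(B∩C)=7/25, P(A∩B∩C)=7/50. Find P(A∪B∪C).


P(A∪B∪C) = P(A)+P(B)+P(C) - P(AB)-P(AC)-P(BC) + P(ABC)
= 33/50+14/25+12/25 - 17/50-7/25-7/25 + 7/50
= 47/50

47/50


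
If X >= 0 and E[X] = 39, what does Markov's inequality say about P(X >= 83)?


Markov: P(X >= a) <= E[X]/a
P(X >= 83) <= 39/83

39/83


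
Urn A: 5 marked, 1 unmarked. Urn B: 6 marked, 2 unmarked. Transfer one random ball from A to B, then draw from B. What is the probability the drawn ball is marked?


P(transfer marked) = 5/6; P(transfer unmarked) = 1/6
If marked transferred: Urn II has 7 marked of 9, so P(marked|marked moved) = 7/9
If unmarked transferred: Urn II has 6 marked of 9, so P(marked|unmarked moved) = 2/3
By total probability: P(marked) = 5/6*7/9 + 1/6*2/3 = 41/54

41/54


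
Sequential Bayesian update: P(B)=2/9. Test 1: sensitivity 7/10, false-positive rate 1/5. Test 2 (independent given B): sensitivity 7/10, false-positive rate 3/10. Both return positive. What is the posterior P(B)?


After test 1: P(+) = 7/10*2/9 + 1/5*7/9 = 14/45
P(B|+) = (7/45)/(14/45) = 1/2
After test 2 (use post1 as new prior): P(+) = 7/10*1/2 + 3/10*1/2 = 1/2
P(B|+,+) = (7/20)/(1/2) = 7/10

7/10


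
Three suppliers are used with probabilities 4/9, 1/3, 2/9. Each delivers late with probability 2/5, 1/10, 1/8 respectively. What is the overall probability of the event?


P(A) = P(A|B1)P(B1) + P(A|B2)P(B2) + P(A|B3)P(B3)
= 2/5*4/9 + 1/10*1/3 + 1/8*2/9
= 8/45 + 1/30 + 1/36 = 43/180

43/180


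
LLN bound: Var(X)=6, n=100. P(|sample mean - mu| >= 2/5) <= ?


Var(Xbar) = Var(X)/n = 6/100
Chebyshev: P(|Xbar-mu| >= 2/5) <= Var(Xbar)/(2/5)^2 = (3/50)/(4/25) = 3/8

3/8


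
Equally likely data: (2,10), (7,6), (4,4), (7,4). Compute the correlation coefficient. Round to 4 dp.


Cov(X,Y) = -3.5000, Var(X) = 4.5000, Var(Y) = 6.0000
rho = Cov/(sqrt(VarX)*sqrt(VarY)) = -0.6736

-0.6736


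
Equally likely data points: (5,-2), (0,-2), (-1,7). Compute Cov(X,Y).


E[X]=4/3, E[Y]=1, E[XY]=-17/3
Cov(X,Y) = E[XY] - E[X]E[Y] = -17/3 - 4/3*1 = -7

-7


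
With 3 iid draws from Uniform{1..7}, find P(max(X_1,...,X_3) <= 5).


P(max <= 5) = P(all X_i <= 5) = (P(X_1 <= 5))^3
= (5/7)^3 = 125/343

125/343


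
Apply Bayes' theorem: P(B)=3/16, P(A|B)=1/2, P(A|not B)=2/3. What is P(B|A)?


P(A) = P(A|B)P(B) + P(A|B')P(B') = 1/2*3/16 + 2/3*13/16 = 61/96
P(B|A) = P(A|B)P(B)/P(A) = (3/32)/(61/96) = 9/61

9/61


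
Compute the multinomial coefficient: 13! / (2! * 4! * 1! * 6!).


13! = 6227020800
Denominator: 2!=2 * 4!=24 * 1!=1 * 6!=720
Coefficient = 6227020800 / 34560 = 180180

180180


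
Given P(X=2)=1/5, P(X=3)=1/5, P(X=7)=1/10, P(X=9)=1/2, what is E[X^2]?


E[X^2] = sum(g(x)*P(x))
= 4*1/5 + 9*1/5 + 49*1/10 + 81*1/2
= 48

48


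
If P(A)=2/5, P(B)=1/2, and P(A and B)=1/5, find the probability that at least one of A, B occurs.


P(A∪B) = P(A) + P(B) - P(A∩B)
= 2/5 + 1/2 - 1/5 = 7/10

7/10


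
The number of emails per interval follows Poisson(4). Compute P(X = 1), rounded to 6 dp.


P(X=1) = e^(-4) * 4^1 / 1!
≈ 0.01831563889 * 4 / 1
≈ 0.073263

0.073263


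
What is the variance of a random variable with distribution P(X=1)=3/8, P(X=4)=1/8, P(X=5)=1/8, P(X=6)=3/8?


E[X] = 15/4, E[X^2] = 19
Var(X) = E[X^2] - (E[X])^2 = 19 - (15/4)^2 = 79/16

79/16


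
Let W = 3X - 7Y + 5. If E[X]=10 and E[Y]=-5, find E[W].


E[3X - 7Y + 5] = 3*E[X] - 7*E[Y] + 5
= (3)*(10) + (-7)*(-5) + (5)
= 30 + 35 + 5 = 70

70


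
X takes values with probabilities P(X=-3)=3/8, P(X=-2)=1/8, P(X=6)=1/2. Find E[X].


E[X] = sum(x * P(x))
= -3*3/8 - 2*1/8 + 6*1/2
= 13/8

13/8


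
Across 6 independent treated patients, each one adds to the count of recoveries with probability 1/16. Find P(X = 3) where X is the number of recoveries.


P(X=3) = C(6,3) * p^3 * (1-p)^3
= 20 * 1/4096 * 3375/4096
= 16875/4194304

16875/4194304


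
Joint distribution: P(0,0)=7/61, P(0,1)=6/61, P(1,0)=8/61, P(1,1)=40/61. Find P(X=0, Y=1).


Read from table: P(X=0, Y=1) = 6/61

6/61


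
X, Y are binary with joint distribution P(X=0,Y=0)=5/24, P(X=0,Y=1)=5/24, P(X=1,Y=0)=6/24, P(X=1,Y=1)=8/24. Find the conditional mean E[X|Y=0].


P(Y=0) = 11/24
E[X|Y=0] = (0*5 + 1*6)/11 = 6/11

6/11


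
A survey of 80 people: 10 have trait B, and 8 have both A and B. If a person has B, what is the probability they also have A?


P(A|B) = P(A∩B)/P(B) = (8/80)/(10/80) = 8/10 = 4/5

4/5


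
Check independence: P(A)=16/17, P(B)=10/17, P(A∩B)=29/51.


P(A)*P(B) = 16/17*10/17 = 160/289
P(A∩B) = 29/51 != 160/289, so not independent

No, A and B are not independent


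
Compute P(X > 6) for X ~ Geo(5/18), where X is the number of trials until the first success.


P(X > 6) = P(first 6 trials all fail) = (1-p)^6 = (13/18)^6 = 4826809/34012224

4826809/34012224


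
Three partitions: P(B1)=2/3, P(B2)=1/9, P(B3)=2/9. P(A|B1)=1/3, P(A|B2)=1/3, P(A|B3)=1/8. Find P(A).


P(A) = P(A|B1)P(B1) + P(A|B2)P(B2) + P(A|B3)P(B3)
= 1/3*2/3 + 1/3*1/9 + 1/8*2/9
= 2/9 + 1/27 + 1/36 = 31/108

31/108


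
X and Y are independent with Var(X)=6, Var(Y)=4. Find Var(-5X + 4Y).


Independence => Cov(X,Y)=0
Var(-5X + 4Y) = (-5)^2*Var(X) + 4^2*Var(Y)
= 25*6 + 16*4 = 214

214


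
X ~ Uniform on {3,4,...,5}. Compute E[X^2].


E[X^2] = (1/3) * sum(x^2 for x=3..5)
= 50/3

50/3


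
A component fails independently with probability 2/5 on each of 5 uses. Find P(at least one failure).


P(at least one) = 1 - P(none)
P(none) = (1 - 2/5)^5 = (3/5)^5 = 243/3125
P(at least one) = 1 - 243/3125 = 2882/3125

2882/3125


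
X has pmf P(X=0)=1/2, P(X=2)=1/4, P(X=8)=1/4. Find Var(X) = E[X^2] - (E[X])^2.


E[X] = 5/2, E[X^2] = 17
Var(X) = E[X^2] - (E[X])^2 = 17 - (5/2)^2 = 43/4

43/4


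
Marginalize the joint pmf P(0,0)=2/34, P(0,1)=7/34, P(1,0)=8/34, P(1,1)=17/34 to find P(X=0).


P(X=0) = P(0,0)+P(0,1) = 2/34 + 7/34 = 9/34

9/34


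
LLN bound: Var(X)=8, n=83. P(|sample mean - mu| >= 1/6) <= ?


Var(Xbar) = Var(X)/n = 8/83
Chebyshev: P(|Xbar-mu| >= 1/6) <= Var(Xbar)/(1/6)^2 = (8/83)/(1/36) = 288/83
Bound exceeds 1, so trivial bound: 1

1


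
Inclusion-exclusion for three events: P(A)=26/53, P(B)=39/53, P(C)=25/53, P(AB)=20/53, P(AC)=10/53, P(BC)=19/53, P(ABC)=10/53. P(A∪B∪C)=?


P(A∪B∪C) = P(A)+P(B)+P(C) - P(AB)-P(AC)-P(BC) + P(ABC)
= 26/53+39/53+25/53 - 20/53-10/53-19/53 + 10/53
= 51/53

51/53


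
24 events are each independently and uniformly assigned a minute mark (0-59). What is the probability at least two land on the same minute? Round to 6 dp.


P(all different) = prod((60-i)/60 for i=0..23) = 0.004721
P(at least one match) = 1 - 0.004721 = 0.995279

0.995279


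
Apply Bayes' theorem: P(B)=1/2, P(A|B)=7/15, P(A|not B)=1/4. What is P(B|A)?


P(A) = P(A|B)P(B) + P(A|B')P(B') = 7/15*1/2 + 1/4*1/2 = 43/120
P(B|A) = P(A|B)P(B)/P(A) = (7/30)/(43/120) = 28/43

28/43


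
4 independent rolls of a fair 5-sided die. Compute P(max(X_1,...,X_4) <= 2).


P(max <= 2) = P(all X_i <= 2) = (P(X_1 <= 2))^4
= (2/5)^4 = 16/625

16/625


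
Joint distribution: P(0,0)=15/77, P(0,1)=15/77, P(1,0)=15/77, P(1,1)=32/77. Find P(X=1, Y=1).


Read from table: P(X=1, Y=1) = 32/77

32/77


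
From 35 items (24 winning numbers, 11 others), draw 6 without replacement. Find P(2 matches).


P(X=2) = C(24,2)*C(11,4) / C(35,6)
= 276*330 / 1623160
= 91080/1623160 = 207/3689

207/3689


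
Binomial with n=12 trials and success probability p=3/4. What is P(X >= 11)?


P(X>=11) = P(X=11) + P(X=12)
= 531441/4194304 + 531441/16777216
= 2657205/16777216

2657205/16777216


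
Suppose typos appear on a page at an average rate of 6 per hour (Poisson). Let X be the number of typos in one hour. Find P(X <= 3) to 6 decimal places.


P(X<=3) = e^(-6)*6^0/0! + e^(-6)*6^1/1! + e^(-6)*6^2/2! + e^(-6)*6^3/3!
≈ 0.0024787522 + 0.0148725131 + 0.0446175392 + 0.0892350784
= 0.1512038829
≈ 0.151204

0.151204


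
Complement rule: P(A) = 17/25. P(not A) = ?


P(A') = 1 - P(A) = 1 - 17/25 = 8/25

8/25


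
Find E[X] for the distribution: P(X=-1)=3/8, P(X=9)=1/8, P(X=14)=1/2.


E[X] = sum(x * P(x))
= -1*3/8 + 9*1/8 + 14*1/2
= 31/4

31/4


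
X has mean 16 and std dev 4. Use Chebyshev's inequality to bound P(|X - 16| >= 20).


k = 20/4 = 5
Chebyshev: P(|X-mu| >= k*sigma) <= 1/k^2 = 1/5^2 = 1/25

1/25


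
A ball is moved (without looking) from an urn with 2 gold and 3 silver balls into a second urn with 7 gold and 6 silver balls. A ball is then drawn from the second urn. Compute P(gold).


P(transfer gold) = 2/5; P(transfer silver) = 3/5
If gold transferred: Urn II has 8 gold of 14, so P(gold|gold moved) = 4/7
If silver transferred: Urn II has 7 gold of 14, so P(gold|silver moved) = 1/2
By total probability: P(gold) = 2/5*4/7 + 3/5*1/2 = 37/70

37/70


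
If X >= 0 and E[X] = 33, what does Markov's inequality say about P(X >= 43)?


Markov: P(X >= a) <= E[X]/a
P(X >= 43) <= 33/43

33/43


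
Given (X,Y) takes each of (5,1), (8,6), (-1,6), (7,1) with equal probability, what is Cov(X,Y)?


E[X]=19/4, E[Y]=7/2, E[XY]=27/2
Cov(X,Y) = E[XY] - E[X]E[Y] = 27/2 - 19/4*7/2 = -25/8

-25/8


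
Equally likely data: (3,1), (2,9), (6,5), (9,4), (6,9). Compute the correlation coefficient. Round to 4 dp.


Cov(X,Y) = -0.9200, Var(X) = 6.1600, Var(Y) = 9.4400
rho = Cov/(sqrt(VarX)*sqrt(VarY)) = -0.1206

-0.1206


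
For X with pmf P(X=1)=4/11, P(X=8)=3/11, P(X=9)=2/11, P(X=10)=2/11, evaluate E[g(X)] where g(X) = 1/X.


E[1/X] = sum(g(x)*P(x))
= 1*4/11 + 1/8*3/11 + 1/9*2/11 + 1/10*2/11
= 157/360

157/360


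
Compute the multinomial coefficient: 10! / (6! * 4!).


10! = 3628800
Denominator: 6!=720 * 4!=24
Coefficient = 3628800 / 17280 = 210

210


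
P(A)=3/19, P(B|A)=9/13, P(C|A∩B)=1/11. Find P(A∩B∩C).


P(A∩B∩C) = P(A) * P(B|A) * P(C|A∩B)
= 3/19 * 9/13 * 1/11
= 27/247 * 1/11 = 27/2717

27/2717


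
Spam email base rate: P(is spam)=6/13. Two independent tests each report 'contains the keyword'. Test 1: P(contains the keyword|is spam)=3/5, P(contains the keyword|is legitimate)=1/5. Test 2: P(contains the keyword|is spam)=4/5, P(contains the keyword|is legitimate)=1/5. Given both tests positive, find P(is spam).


After test 1: P(+) = 3/5*6/13 + 1/5*7/13 = 5/13
P(B|+) = (18/65)/(5/13) = 18/25
After test 2 (use post1 as new prior): P(+) = 4/5*18/25 + 1/5*7/25 = 79/125
P(B|+,+) = (72/125)/(79/125) = 72/79

72/79


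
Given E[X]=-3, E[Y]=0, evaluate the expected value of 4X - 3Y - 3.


E[4X - 3Y - 3] = 4*E[X] - 3*E[Y] - 3
= (4)*(-3) + (-3)*(0) + (-3)
= -12 + 0 - 3 = -15

-15


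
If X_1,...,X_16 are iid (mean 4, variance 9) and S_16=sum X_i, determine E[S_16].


E[S_n] = n*E[X_1] = 16*4 = 64

64


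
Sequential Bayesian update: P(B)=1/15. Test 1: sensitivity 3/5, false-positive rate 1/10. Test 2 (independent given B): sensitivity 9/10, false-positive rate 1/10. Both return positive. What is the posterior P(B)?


After test 1: P(+) = 3/5*1/15 + 1/10*14/15 = 2/15
P(B|+) = (1/25)/(2/15) = 3/10
After test 2 (use post1 as new prior): P(+) = 9/10*3/10 + 1/10*7/10 = 17/50
P(B|+,+) = (27/100)/(17/50) = 27/34

27/34


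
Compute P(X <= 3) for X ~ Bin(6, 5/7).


P(X<=3) = P(X=0) + P(X=1) + P(X=2) + P(X=3)
= 64/117649 + 960/117649 + 6000/117649 + 20000/117649
= 27024/117649

27024/117649


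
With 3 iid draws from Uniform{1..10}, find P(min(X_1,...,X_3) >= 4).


P(min >= 4) = P(all X_i >= 4) = (P(X_1 >= 4))^3
= (7/10)^3 = 343/1000

343/1000


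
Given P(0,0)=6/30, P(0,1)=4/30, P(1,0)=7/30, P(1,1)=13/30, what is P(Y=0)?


P(Y=0) = P(0,0)+P(1,0) = 6/30 + 7/30 = 13/30

13/30


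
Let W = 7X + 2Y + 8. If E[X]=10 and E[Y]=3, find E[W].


E[7X + 2Y + 8] = 7*E[X] + 2*E[Y] + 8
= (7)*(10) + (2)*(3) + (8)
= 70 + 6 + 8 = 84

84


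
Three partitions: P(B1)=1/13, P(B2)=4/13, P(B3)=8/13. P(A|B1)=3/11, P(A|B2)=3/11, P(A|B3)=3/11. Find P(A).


P(A) = P(A|B1)P(B1) + P(A|B2)P(B2) + P(A|B3)P(B3)
= 3/11*1/13 + 3/11*4/13 + 3/11*8/13
= 3/143 + 12/143 + 24/143 = 3/11

3/11


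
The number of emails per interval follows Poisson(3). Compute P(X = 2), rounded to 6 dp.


P(X=2) = e^(-3) * 3^2 / 2!
≈ 0.04978706837 * 9 / 2
≈ 0.224042

0.224042


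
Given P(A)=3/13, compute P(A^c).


P(A') = 1 - P(A) = 1 - 3/13 = 10/13

10/13


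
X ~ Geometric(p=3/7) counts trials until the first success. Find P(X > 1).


P(X > 1) = P(first 1 trials all fail) = (1-p)^1 = (4/7)^1 = 4/7

4/7


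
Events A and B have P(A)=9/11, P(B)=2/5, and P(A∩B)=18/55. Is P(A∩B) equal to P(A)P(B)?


P(A)*P(B) = 9/11*2/5 = 18/55
P(A∩B) = 18/55, which equals P(A)P(B), so independent

Yes, A and B are independent


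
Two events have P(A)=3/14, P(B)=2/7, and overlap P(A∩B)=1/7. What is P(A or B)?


P(A∪B) = P(A) + P(B) - P(A∩B)
= 3/14 + 2/7 - 1/7 = 5/14

5/14


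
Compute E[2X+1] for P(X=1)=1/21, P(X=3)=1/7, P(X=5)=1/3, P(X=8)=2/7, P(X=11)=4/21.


E[2X+1] = sum(g(x)*P(x))
= 3*1/21 + 7*1/7 + 11*1/3 + 17*2/7 + 23*4/21
= 295/21

295/21


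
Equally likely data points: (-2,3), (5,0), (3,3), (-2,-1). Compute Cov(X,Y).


E[X]=1, E[Y]=5/4, E[XY]=5/4
Cov(X,Y) = E[XY] - E[X]E[Y] = 5/4 - 1*5/4 = 0

0


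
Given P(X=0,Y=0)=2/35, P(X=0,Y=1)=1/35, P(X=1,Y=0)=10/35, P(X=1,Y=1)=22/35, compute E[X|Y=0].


P(Y=0) = 12/35
E[X|Y=0] = (0*2 + 1*10)/12 = 10/12 = 5/6

5/6


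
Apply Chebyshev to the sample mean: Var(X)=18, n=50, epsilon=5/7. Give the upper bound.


Var(Xbar) = Var(X)/n = 18/50
Chebyshev: P(|Xbar-mu| >= 5/7) <= Var(Xbar)/(5/7)^2 = (9/25)/(25/49) = 441/625

441/625


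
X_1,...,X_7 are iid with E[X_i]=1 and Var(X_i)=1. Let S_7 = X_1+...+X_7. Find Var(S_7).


By independence, Var(S_n) = n*Var(X_1) = 7*1 = 7

7


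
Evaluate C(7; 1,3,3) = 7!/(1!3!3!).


7! = 5040
Denominator: 1!=1 * 3!=6 * 3!=6
Coefficient = 5040 / 36 = 140

140


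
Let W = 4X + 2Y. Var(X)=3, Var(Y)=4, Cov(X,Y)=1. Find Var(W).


Var(4X + 2Y) = 4^2*Var(X) + 2^2*Var(Y) + 2*4*2*Cov(X,Y)
= 16*3 + 4*4 + 16*1
= 48 + 16 + 16 = 80

80


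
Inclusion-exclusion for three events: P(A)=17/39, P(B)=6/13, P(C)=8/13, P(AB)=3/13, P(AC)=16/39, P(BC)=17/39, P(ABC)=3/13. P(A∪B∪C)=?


P(A∪B∪C) = P(A)+P(B)+P(C) - P(AB)-P(AC)-P(BC) + P(ABC)
= 17/39+6/13+8/13 - 3/13-16/39-17/39 + 3/13
= 2/3

2/3


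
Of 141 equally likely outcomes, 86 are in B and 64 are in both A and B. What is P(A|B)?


P(A|B) = P(A∩B)/P(B) = (64/141)/(86/141) = 64/86 = 32/43

32/43


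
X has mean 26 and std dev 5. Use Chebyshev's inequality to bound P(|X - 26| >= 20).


k = 20/5 = 4
Chebyshev: P(|X-mu| >= k*sigma) <= 1/k^2 = 1/4^2 = 1/16

1/16


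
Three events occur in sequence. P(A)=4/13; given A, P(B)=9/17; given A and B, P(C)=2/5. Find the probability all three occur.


P(A∩B∩C) = P(A) * P(B|A) * P(C|A∩B)
= 4/13 * 9/17 * 2/5
= 36/221 * 2/5 = 72/1105

72/1105


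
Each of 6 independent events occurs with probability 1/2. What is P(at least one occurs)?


P(at least one) = 1 - P(none)
P(none) = (1 - 1/2)^6 = (1/2)^6 = 1/64
P(at least one) = 1 - 1/64 = 63/64

63/64


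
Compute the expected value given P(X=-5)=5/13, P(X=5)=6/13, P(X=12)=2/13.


E[X] = sum(x * P(x))
= -5*5/13 + 5*6/13 + 12*2/13
= 29/13

29/13


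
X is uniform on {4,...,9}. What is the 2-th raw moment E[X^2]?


E[X^2] = (1/6) * sum(x^2 for x=4..9)
= 271/6

271/6


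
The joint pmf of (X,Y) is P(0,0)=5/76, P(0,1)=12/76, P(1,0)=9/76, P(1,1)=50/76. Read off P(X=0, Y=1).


Read from table: P(X=0, Y=1) = 12/76 = 3/19

3/19


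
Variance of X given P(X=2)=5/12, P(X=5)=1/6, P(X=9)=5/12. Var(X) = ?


E[X] = 65/12, E[X^2] = 475/12
Var(X) = E[X^2] - (E[X])^2 = 475/12 - (65/12)^2 = 1475/144

1475/144


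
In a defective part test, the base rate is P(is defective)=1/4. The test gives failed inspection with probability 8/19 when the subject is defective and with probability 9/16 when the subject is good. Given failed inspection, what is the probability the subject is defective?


P(A) = P(A|B)P(B) + P(A|B')P(B') = 8/19*1/4 + 9/16*3/4 = 641/1216
P(B|A) = P(A|B)P(B)/P(A) = (2/19)/(641/1216) = 128/641

128/641


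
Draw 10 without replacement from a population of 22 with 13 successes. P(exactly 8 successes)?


P(X=8) = C(13,8)*C(9,2) / C(22,10)
= 1287*36 / 646646
= 46332/646646 = 162/2261

162/2261


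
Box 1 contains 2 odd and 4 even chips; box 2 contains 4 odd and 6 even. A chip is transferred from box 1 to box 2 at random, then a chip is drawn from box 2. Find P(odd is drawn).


P(transfer odd) = 2/6 = 1/3; P(transfer even) = 2/3
If odd transferred: Urn II has 5 odd of 11, so P(odd|odd moved) = 5/11
If even transferred: Urn II has 4 odd of 11, so P(odd|even moved) = 4/11
By total probability: P(odd) = 1/3*5/11 + 2/3*4/11 = 13/33

13/33


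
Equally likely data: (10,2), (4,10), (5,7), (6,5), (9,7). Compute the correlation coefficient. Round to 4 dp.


Cov(X,Y) = -4.5600, Var(X) = 5.3600, Var(Y) = 6.9600
rho = Cov/(sqrt(VarX)*sqrt(VarY)) = -0.7466

-0.7466


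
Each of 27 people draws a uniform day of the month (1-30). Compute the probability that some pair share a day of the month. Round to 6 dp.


P(all different) = prod((30-i)/30 for i=0..26) = 0.000000
P(at least one match) = 1 - 0.000000 = 1.000000

1.000000


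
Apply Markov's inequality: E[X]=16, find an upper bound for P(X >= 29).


Markov: P(X >= a) <= E[X]/a
P(X >= 29) <= 16/29

16/29


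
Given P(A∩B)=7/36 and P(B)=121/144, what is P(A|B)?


P(A|B) = P(A∩B)/P(B) = (28/144)/(121/144) = 28/121

28/121


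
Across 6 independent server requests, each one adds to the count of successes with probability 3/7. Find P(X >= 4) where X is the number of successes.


P(X>=4) = P(X=4) + P(X=5) + P(X=6)
= 19440/117649 + 5832/117649 + 729/117649
= 26001/117649

26001/117649


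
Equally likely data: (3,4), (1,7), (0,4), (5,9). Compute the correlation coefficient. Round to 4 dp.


Cov(X,Y) = 2.5000, Var(X) = 3.6875, Var(Y) = 4.5000
rho = Cov/(sqrt(VarX)*sqrt(VarY)) = 0.6137

0.6137


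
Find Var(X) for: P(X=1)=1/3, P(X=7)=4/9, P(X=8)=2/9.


E[X] = 47/9, E[X^2] = 109/3
Var(X) = E[X^2] - (E[X])^2 = 109/3 - (47/9)^2 = 734/81

734/81


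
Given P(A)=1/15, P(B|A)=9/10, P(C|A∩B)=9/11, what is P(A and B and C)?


P(A∩B∩C) = P(A) * P(B|A) * P(C|A∩B)
= 1/15 * 9/10 * 9/11
= 3/50 * 9/11 = 27/550

27/550


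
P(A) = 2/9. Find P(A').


P(A') = 1 - P(A) = 1 - 2/9 = 7/9

7/9


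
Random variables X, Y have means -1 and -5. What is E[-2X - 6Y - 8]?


E[-2X - 6Y - 8] = -2*E[X] - 6*E[Y] - 8
= (-2)*(-1) + (-6)*(-5) + (-8)
= 2 + 30 - 8 = 24

24


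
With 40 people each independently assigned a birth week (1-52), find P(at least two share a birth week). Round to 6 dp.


P(all different) = prod((52-i)/52 for i=0..39) = 0.000000
P(at least one match) = 1 - 0.000000 = 1.000000

1.000000


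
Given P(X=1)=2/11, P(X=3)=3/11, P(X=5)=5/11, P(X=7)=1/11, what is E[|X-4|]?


E[|X-4|] = sum(g(x)*P(x))
= 3*2/11 + 1*3/11 + 1*5/11 + 3*1/11
= 17/11

17/11


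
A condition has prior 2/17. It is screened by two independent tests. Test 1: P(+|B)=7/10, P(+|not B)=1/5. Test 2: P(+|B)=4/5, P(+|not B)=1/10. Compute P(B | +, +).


After test 1: P(+) = 7/10*2/17 + 1/5*15/17 = 22/85
P(B|+) = (7/85)/(22/85) = 7/22
After test 2 (use post1 as new prior): P(+) = 4/5*7/22 + 1/10*15/22 = 71/220
P(B|+,+) = (14/55)/(71/220) = 56/71

56/71


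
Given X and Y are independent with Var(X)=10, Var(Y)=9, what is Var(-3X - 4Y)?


Independence => Cov(X,Y)=0
Var(-3X - 4Y) = (-3)^2*Var(X) + (-4)^2*Var(Y)
= 9*10 + 16*9 = 234

234


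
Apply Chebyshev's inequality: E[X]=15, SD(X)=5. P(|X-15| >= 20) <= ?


k = 20/5 = 4
Chebyshev: P(|X-mu| >= k*sigma) <= 1/k^2 = 1/4^2 = 1/16

1/16


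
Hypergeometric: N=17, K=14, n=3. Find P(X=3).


P(X=3) = C(14,3)*C(3,0) / C(17,3)
= 364*1 / 680
= 364/680 = 91/170

91/170


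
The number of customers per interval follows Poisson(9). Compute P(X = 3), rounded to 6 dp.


P(X=3) = e^(-9) * 9^3 / 3!
≈ 0.0001234098041 * 729 / 6
≈ 0.014994

0.014994


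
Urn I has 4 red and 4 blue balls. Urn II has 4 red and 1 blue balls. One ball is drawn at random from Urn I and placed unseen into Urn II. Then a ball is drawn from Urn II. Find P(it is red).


P(transfer red) = 4/8 = 1/2; P(transfer blue) = 1/2
If red transferred: Urn II has 5 red of 6, so P(red|red moved) = 5/6
If blue transferred: Urn II has 4 red of 6, so P(red|blue moved) = 2/3
By total probability: P(red) = 1/2*5/6 + 1/2*2/3 = 3/4

3/4


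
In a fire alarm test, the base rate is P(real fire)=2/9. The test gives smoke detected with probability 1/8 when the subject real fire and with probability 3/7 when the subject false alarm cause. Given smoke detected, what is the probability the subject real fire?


P(A) = P(A|B)P(B) + P(A|B')P(B') = 1/8*2/9 + 3/7*7/9 = 13/36
P(B|A) = P(A|B)P(B)/P(A) = (1/36)/(13/36) = 1/13

1/13


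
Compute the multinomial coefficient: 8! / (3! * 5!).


8! = 40320
Denominator: 3!=6 * 5!=120
Coefficient = 40320 / 720 = 56

56


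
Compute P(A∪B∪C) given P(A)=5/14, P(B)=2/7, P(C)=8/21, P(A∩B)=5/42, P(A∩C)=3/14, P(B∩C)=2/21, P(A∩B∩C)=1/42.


P(A∪B∪C) = P(A)+P(B)+P(C) - P(AB)-P(AC)-P(BC) + P(ABC)
= 5/14+2/7+8/21 - 5/42-3/14-2/21 + 1/42
= 13/21

13/21


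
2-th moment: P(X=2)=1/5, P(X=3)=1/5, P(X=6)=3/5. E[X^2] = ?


E[X^2] = sum(x^2 * P(x))
= 4*1/5 + 9*1/5 + 36*3/5
= 121/5

121/5


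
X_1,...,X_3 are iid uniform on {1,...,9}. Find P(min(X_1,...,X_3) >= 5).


P(min >= 5) = P(all X_i >= 5) = (P(X_1 >= 5))^3
= (5/9)^3 = 125/729

125/729


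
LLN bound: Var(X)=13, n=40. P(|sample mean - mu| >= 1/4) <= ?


Var(Xbar) = Var(X)/n = 13/40
Chebyshev: P(|Xbar-mu| >= 1/4) <= Var(Xbar)/(1/4)^2 = (13/40)/(1/16) = 26/5
Bound exceeds 1, so trivial bound: 1

1


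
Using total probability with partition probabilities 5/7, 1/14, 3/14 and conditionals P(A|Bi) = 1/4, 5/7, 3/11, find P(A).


P(A) = P(A|B1)P(B1) + P(A|B2)P(B2) + P(A|B3)P(B3)
= 1/4*5/7 + 5/7*1/14 + 3/11*3/14
= 5/28 + 5/98 + 9/154 = 621/2156

621/2156


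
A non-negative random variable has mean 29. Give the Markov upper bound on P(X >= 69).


Markov: P(X >= a) <= E[X]/a
P(X >= 69) <= 29/69

29/69


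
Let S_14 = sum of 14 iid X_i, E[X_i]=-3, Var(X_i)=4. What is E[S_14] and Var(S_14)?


E[S_n] = n*mu = 14*-3 = -42
Var(S_n) = n*sigma^2 = 14*4 = 56

E[S_14]=-42, Var(S_14)=56


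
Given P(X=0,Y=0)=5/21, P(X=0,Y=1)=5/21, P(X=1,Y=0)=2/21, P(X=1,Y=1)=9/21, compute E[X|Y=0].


P(Y=0) = 7/21
E[X|Y=0] = (0*5 + 1*2)/7 = 2/7

2/7


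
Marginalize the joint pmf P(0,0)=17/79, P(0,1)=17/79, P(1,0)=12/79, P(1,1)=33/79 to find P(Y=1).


P(Y=1) = P(0,1)+P(1,1) = 17/79 + 33/79 = 50/79

50/79


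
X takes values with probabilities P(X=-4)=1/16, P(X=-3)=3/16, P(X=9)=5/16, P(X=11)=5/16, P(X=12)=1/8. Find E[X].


E[X] = sum(x * P(x))
= -4*1/16 - 3*3/16 + 9*5/16 + 11*5/16 + 12*1/8
= 111/16

111/16


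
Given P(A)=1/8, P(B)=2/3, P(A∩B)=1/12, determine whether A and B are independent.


P(A)*P(B) = 1/8*2/3 = 1/12
P(A∩B) = 1/12, which equals P(A)P(B), so independent

Yes, A and B are independent


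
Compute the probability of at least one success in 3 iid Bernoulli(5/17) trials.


P(at least one) = 1 - P(none)
P(none) = (1 - 5/17)^3 = (12/17)^3 = 1728/4913
P(at least one) = 1 - 1728/4913 = 3185/4913

3185/4913


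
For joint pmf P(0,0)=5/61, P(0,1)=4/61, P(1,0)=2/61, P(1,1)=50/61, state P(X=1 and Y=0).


Read from table: P(X=1, Y=0) = 2/61

2/61


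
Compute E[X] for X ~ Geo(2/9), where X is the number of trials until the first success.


For geometric (trials until first success), E[X] = 1/p = 1/(2/9) = 9/2

9/2


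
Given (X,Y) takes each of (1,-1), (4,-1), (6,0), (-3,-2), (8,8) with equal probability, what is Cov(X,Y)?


E[X]=16/5, E[Y]=4/5, E[XY]=13
Cov(X,Y) = E[XY] - E[X]E[Y] = 13 - 16/5*4/5 = 261/25

261/25


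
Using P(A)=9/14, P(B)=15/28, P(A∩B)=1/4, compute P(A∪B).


P(A∪B) = P(A) + P(B) - P(A∩B)
= 9/14 + 15/28 - 1/4 = 13/14

13/14


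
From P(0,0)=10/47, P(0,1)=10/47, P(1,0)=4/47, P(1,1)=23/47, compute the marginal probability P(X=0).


P(X=0) = P(0,0)+P(0,1) = 10/47 + 10/47 = 20/47

20/47


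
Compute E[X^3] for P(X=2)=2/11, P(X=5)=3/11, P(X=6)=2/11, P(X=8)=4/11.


E[X^3] = sum(g(x)*P(x))
= 8*2/11 + 125*3/11 + 216*2/11 + 512*4/11
= 261

261


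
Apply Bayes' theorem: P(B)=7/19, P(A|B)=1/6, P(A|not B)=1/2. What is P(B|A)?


P(A) = P(A|B)P(B) + P(A|B')P(B') = 1/6*7/19 + 1/2*12/19 = 43/114
P(B|A) = P(A|B)P(B)/P(A) = (7/114)/(43/114) = 7/43

7/43


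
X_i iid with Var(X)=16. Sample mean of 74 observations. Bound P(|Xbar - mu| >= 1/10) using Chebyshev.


Var(Xbar) = Var(X)/n = 16/74
Chebyshev: P(|Xbar-mu| >= 1/10) <= Var(Xbar)/(1/10)^2 = (8/37)/(1/100) = 800/37
Bound exceeds 1, so trivial bound: 1

1


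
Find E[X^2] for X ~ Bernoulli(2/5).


For Bernoulli: X in {0,1}
E[X^2] = 0^2*(1-2/5) + 1^2*2/5 = 2/5

2/5


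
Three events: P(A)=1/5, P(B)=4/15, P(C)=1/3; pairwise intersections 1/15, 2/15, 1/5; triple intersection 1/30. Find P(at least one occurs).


P(A∪B∪C) = P(A)+P(B)+P(C) - P(AB)-P(AC)-P(BC) + P(ABC)
= 1/5+4/15+1/3 - 1/15-2/15-1/5 + 1/30
= 13/30

13/30


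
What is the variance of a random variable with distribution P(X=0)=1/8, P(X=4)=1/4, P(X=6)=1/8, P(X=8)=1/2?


E[X] = 23/4, E[X^2] = 81/2
Var(X) = E[X^2] - (E[X])^2 = 81/2 - (23/4)^2 = 119/16

119/16


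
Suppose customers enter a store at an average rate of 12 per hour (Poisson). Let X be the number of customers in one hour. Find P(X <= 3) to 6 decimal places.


P(X<=3) = e^(-12)*12^0/0! + e^(-12)*12^1/1! + e^(-12)*12^2/2! + e^(-12)*12^3/3!
≈ 0.0000061442 + 0.0000737305 + 0.0004423833 + 0.0017695332
= 0.0022917912
≈ 0.002292

0.002292


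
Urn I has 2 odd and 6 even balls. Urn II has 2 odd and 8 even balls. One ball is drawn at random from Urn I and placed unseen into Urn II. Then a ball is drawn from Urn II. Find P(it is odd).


P(transfer odd) = 2/8 = 1/4; P(transfer even) = 3/4
If odd transferred: Urn II has 3 odd of 11, so P(odd|odd moved) = 3/11
If even transferred: Urn II has 2 odd of 11, so P(odd|even moved) = 2/11
By total probability: P(odd) = 1/4*3/11 + 3/4*2/11 = 9/44

9/44


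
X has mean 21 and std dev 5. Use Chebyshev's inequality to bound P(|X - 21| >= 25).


k = 25/5 = 5
Chebyshev: P(|X-mu| >= k*sigma) <= 1/k^2 = 1/5^2 = 1/25

1/25


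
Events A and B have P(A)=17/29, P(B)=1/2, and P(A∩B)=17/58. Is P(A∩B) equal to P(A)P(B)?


P(A)*P(B) = 17/29*1/2 = 17/58
P(A∩B) = 17/58, which equals P(A)P(B), so independent

Yes, A and B are independent


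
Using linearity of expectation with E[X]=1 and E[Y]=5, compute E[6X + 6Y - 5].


E[6X + 6Y - 5] = 6*E[X] + 6*E[Y] - 5
= (6)*(1) + (6)*(5) + (-5)
= 6 + 30 - 5 = 31

31


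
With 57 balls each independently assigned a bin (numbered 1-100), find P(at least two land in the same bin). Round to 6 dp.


P(all different) = prod((100-i)/100 for i=0..56) = 0.000000
P(at least one match) = 1 - 0.000000 = 1.000000

1.000000


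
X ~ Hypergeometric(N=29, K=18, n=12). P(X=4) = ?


P(X=4) = C(18,4)*C(11,8) / C(29,12)
= 3060*165 / 51895935
= 504900/51895935 = 11220/1153243

11220/1153243


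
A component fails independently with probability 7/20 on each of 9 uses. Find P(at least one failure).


P(at least one) = 1 - P(none)
P(none) = (1 - 7/20)^9 = (13/20)^9 = 10604499373/512000000000
P(at least one) = 1 - 10604499373/512000000000 = 501395500627/512000000000

501395500627/512000000000


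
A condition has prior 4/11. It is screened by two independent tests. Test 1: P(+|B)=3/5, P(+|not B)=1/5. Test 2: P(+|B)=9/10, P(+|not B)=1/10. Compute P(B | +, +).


After test 1: P(+) = 3/5*4/11 + 1/5*7/11 = 19/55
P(B|+) = (12/55)/(19/55) = 12/19
After test 2 (use post1 as new prior): P(+) = 9/10*12/19 + 1/10*7/19 = 23/38
P(B|+,+) = (54/95)/(23/38) = 108/115

108/115


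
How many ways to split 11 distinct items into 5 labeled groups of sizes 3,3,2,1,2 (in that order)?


11! = 39916800
Denominator: 3!=6 * 3!=6 * 2!=2 * 1!=1 * 2!=2
Coefficient = 39916800 / 144 = 277200

277200


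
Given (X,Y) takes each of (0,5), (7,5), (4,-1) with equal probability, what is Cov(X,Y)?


E[X]=11/3, E[Y]=3, E[XY]=31/3
Cov(X,Y) = E[XY] - E[X]E[Y] = 31/3 - 11/3*3 = -2/3

-2/3


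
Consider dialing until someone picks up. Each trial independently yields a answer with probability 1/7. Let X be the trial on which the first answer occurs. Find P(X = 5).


P(X=5) = (1-p)^4 * p = (6/7)^4 * 1/7
= 1296/2401 * 1/7 = 1296/16807

1296/16807


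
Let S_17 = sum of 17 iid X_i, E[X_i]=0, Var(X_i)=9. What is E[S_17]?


E[S_n] = n*E[X_1] = 17*0 = 0

0


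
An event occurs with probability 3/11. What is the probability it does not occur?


P(A') = 1 - P(A) = 1 - 3/11 = 8/11

8/11


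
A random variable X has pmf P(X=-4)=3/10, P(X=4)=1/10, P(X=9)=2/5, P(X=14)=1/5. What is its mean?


E[X] = sum(x * P(x))
= -4*3/10 + 4*1/10 + 9*2/5 + 14*1/5
= 28/5

28/5


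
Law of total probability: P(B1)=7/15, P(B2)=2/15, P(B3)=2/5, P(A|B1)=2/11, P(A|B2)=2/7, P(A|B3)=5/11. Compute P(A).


P(A) = P(A|B1)P(B1) + P(A|B2)P(B2) + P(A|B3)P(B3)
= 2/11*7/15 + 2/7*2/15 + 5/11*2/5
= 14/165 + 4/105 + 2/11 = 32/105

32/105


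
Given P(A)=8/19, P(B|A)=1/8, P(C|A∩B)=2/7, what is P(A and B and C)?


P(A∩B∩C) = P(A) * P(B|A) * P(C|A∩B)
= 8/19 * 1/8 * 2/7
= 1/19 * 2/7 = 2/133

2/133


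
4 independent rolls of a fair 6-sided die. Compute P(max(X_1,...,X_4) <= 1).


P(max <= 1) = P(all X_i <= 1) = (P(X_1 <= 1))^4
= (1/6)^4 = 1/1296

1/1296


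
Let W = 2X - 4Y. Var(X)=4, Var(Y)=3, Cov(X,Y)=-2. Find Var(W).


Var(2X - 4Y) = 2^2*Var(X) + (-4)^2*Var(Y) + 2*2*(-4)*Cov(X,Y)
= 4*4 + 16*3 - 16*(-2)
= 16 + 48 + 32 = 96

96


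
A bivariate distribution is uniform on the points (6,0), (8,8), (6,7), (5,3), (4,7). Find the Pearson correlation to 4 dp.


Cov(X,Y) = 0.8000, Var(X) = 1.7600, Var(Y) = 9.2000
rho = Cov/(sqrt(VarX)*sqrt(VarY)) = 0.1988

0.1988


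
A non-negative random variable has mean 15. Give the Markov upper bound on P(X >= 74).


Markov: P(X >= a) <= E[X]/a
P(X >= 74) <= 15/74

15/74


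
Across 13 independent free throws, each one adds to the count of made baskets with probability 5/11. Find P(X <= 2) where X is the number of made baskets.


P(X<=2) = P(X=0) + P(X=1) + P(X=2)
= 13060694016/34522712143931 + 141490851840/34522712143931 + 707454259200/34522712143931
= 78364164096/3138428376721

78364164096/3138428376721


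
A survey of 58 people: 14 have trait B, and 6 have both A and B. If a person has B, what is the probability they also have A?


P(A|B) = P(A∩B)/P(B) = (6/58)/(14/58) = 6/14 = 3/7

3/7
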